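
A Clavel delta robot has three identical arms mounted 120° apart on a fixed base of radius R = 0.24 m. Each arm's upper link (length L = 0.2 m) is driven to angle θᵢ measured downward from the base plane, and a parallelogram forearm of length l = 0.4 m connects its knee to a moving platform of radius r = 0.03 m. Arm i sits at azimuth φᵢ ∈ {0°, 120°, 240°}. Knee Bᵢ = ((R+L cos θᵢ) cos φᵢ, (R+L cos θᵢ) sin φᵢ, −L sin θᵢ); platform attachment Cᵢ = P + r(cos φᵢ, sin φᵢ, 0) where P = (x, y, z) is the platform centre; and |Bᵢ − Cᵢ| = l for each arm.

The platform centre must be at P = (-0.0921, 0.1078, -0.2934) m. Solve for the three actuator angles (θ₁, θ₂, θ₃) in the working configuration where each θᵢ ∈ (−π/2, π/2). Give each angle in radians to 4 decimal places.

θ₁ = 1.2218, θ₂ = -0.0002, θ₃ = 1.0471

rotate P by −φ1: (-0.0921, 0.1078, -0.2934)
  A cos θ + B sin θ = C:  0.3021·cos θ + -0.2934·sin θ = -0.1724
  √(A²+B²)=0.4211;  θ1 = -0.7708+1.9926 ≈ 1.2218
rotate P by −φ2: (0.1394, 0.0259, -0.2934)
  e−x'=0.0706;  (l²−L²−(e−x')²−y'²−z²)/2L = 0.0707
  √(A²+B²)=0.3018;  θ2 = -1.3347+1.3344 ≈ -0.0002
arm 3 (φ=240.0°): x'=-0.0473, y'=-0.1337
  e−x'=0.2573;  (l²−L²−(e−x')²−y'²−z²)/2L = -0.1254
  θ3 = atan2(B,A) + arccos(C/0.3902) = 1.0471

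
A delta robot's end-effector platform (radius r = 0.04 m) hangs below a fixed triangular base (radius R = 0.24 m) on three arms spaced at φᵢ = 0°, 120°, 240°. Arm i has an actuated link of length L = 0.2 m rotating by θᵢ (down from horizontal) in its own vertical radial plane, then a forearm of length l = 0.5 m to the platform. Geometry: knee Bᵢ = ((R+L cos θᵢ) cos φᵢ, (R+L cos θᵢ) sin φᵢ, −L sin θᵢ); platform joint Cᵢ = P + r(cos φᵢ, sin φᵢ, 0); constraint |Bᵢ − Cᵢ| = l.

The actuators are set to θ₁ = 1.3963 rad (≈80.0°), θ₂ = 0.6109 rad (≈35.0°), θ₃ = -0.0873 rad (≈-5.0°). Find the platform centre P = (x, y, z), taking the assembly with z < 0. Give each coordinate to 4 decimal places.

(-0.2089, -0.0872, -0.4104)

φ1=0.0°: virtual centre (0.2347, 0.0000, -0.1970), radius l
S2 = (0.3638·cos120.0°, 0.3638·sin120.0°, -0.1147) = (-0.1819, 0.3151, -0.1147)
S3 = (0.3992·cos240.0°, 0.3992·sin240.0°, 0.0174) = (-0.1996, -0.3458, 0.0174)
eliminate P² terms by subtracting sphere 1 from 2 and 3
[-0.8333 0.6302 0.1645]·P = 0.0516;  [-0.8687 -0.6915 0.4288]·P = 0.0658
det = 1.1236;  x = -0.0687+0.3417z,  y = -0.0089+0.1908z
sphere 1 gives Az²+Bz+C=0 with A=1.1532, B=0.1832, C=-0.1191;  B²−4AC=0.5828;  roots -0.4104, 0.2516;  negative root z = -0.4104
x = -0.2089, y = -0.0872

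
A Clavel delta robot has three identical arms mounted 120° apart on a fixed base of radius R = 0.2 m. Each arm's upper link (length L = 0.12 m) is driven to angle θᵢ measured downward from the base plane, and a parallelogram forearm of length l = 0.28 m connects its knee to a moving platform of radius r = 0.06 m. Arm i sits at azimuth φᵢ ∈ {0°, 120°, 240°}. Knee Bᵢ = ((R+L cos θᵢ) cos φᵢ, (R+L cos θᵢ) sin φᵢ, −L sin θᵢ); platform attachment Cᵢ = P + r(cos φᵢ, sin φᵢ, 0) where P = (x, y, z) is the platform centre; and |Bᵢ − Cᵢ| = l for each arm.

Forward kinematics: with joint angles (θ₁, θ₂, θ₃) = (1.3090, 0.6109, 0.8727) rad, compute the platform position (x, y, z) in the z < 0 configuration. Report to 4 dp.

S1 = (0.1711·cos0.0°, 0.1711·sin0.0°, -0.1159) = (0.1711, 0.0000, -0.1159)
S2 = (0.2383·cos120.0°, 0.2383·sin120.0°, -0.0688) = (-0.1191, 0.2064, -0.0688)
S3 = (0.2171·cos240.0°, 0.2171·sin240.0°, -0.0919) = (-0.1086, -0.1880, -0.0919)
subtract pairs → two planes through P
plane₁₂: -0.5804x+0.4127y+0.0942z = 0.0188
Cramer: x(z) = -0.0276+0.1229z;  y(z) = 0.0068-0.0553z
into |P−S₁|² = l²: 1.0182z² + 0.1822z + -0.0254 = 0;  Δ = 0.1368;  z = -0.2711 or 0.0922 → z<0 root = -0.2711
x = -0.0610, y = 0.0218

(-0.0610, 0.0218, -0.2711)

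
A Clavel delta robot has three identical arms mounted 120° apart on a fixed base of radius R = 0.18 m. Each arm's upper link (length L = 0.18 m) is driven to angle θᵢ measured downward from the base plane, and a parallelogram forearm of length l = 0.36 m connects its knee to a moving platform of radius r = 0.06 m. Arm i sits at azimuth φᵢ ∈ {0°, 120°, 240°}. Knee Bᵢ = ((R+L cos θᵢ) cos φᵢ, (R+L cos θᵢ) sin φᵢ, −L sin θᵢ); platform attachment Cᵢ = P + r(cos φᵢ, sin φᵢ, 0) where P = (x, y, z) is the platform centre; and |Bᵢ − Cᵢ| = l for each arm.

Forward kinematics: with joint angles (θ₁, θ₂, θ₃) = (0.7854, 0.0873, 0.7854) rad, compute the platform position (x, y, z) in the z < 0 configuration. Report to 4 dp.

φ1=0.0°: virtual centre (0.2473, 0.0000, -0.1273), radius l
centre 2 = (0.2993·cos120.0°, 0.2993·sin120.0°, -0.0157) = (-0.1497, 0.2592, -0.0157)
φ3=240.0°: virtual centre (-0.1236, -0.2141, -0.1273), radius l
eliminate P² terms by subtracting sphere 1 from 2 and 3
linear system: -0.7939x+0.5184y = 0.0125−0.2232z; -0.7418x+-0.4283y = 0.0000−0.0000z
det = 0.7246;  x = -0.0074+0.1319z,  y = 0.0128+-0.2285z
into |P−centre ₁|² = l²: 1.0696z² + 0.1815z + -0.0484 = 0;  Δ = 0.2400;  z = -0.3139 or 0.1441 → z<0 root = -0.3139
x = -0.0488, y = 0.0845

(-0.0488, 0.0845, -0.3139)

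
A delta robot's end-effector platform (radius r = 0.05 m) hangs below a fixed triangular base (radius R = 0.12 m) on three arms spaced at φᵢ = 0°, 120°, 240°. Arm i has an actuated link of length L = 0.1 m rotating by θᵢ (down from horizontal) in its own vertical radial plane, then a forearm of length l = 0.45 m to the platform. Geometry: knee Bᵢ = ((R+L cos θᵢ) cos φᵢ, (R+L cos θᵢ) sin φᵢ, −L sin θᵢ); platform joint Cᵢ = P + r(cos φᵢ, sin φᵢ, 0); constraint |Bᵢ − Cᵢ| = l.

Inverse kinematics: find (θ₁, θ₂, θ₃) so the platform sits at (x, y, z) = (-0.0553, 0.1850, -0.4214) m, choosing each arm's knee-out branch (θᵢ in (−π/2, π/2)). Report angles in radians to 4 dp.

rotate P by −φ1: (-0.0553, 0.1850, -0.4214)
  A=0.1253, B=-0.4214, C=(l²−L²−A²−y'²−z²)/(2L)=-0.1750
  γ=atan2(-0.4214,0.1253)=-1.2818;  ψ=arccos(-0.3981)=1.9802;  θ1=γ+ψ≈0.6985
φ2=120.0° → target in arm frame (0.1879, -0.0446)
  A=-0.1179, B=-0.4214, C=(l²−L²−A²−y'²−z²)/(2L)=-0.0048
  γ=atan2(-0.4214,-0.1179)=-1.8435;  ψ=arccos(-0.0110)=1.5818;  θ2=γ+ψ≈-0.2618
φ3=240.0° → target in arm frame (-0.1326, -0.1404)
  A=0.2026, B=-0.4214, C=(l²−L²−A²−y'²−z²)/(2L)=-0.2291
  θ3 = atan2(B,A) + arccos(C/0.4676) = 0.9602

θ₁ = 0.6985, θ₂ = -0.2618, θ₃ = 0.9602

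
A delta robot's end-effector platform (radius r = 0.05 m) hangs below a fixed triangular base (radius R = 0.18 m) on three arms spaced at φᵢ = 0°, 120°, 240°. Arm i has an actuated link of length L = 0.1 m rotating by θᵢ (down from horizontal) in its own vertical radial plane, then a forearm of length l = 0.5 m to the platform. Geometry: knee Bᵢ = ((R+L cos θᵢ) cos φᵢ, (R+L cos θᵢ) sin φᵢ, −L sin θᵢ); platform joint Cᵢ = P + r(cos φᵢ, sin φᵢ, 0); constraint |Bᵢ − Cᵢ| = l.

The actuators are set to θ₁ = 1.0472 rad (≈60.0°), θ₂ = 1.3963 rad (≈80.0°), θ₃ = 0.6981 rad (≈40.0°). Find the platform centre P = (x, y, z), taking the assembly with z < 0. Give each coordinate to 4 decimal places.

(-0.0009, -0.0858, -0.5447)

centre 1 = (0.1800·cos0.0°, 0.1800·sin0.0°, -0.0866) = (0.1800, 0.0000, -0.0866)
centre 2 = (0.1474·cos120.0°, 0.1474·sin120.0°, -0.0985) = (-0.0737, 0.1276, -0.0985)
arm 3 at φ=240.0°: ρ3 = 0.2066;  centre 3 = (-0.1033, -0.1789, -0.0643)
|centre ₂|²−|centre ₁|² = -0.0085;  |centre ₃|²−|centre ₁|² = 0.0069
linear system: -0.5074x+0.2552y = -0.0085−-0.0238z; -0.5666x+-0.3579y = 0.0069−0.0447z
det = 0.3262;  x = 0.0039+0.0089z,  y = -0.0255+0.1107z
quadratic in z: (1.0123)z²+(0.1644)z+(-0.2108)=0, √Δ=0.9385 → z ∈ {-0.5447, 0.3823}; z = -0.5447 (taking z<0)
x = -0.0009, y = -0.0858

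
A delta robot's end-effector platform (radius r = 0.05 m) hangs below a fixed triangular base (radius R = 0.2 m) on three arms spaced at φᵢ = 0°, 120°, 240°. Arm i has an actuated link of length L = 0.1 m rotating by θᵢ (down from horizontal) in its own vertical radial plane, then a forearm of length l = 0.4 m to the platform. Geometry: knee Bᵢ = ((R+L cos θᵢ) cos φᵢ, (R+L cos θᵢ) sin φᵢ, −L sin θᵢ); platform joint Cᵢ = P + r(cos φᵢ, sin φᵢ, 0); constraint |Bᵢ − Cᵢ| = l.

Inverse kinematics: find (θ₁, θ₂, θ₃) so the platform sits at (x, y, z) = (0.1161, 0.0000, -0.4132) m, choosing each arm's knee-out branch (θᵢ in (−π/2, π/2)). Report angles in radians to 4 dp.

θ₁ = 0.3489, θ₂ = 1.3957, θ₃ = 1.3957

rotate P by −φ1: (0.1161, 0.0000, -0.4132)
  e−x'=0.0339;  (l²−L²−(e−x')²−y'²−z²)/2L = -0.1094
  γ=atan2(-0.4132,0.0339)=-1.4889;  ψ=arccos(-0.2639)=1.8379;  θ1=γ+ψ≈0.3489
arm 2 (φ=120.0°): x'=-0.0580, y'=-0.1005
  A cos θ + B sin θ = C:  0.2080·cos θ + -0.4132·sin θ = -0.3706
  γ=atan2(-0.4132,0.2080)=-1.1043;  ψ=arccos(-0.8012)=2.5001;  θ2=γ+ψ≈1.3957
arm 3 (φ=240.0°): x'=-0.0581, y'=0.1005
  A cos θ + B sin θ = C:  0.2081·cos θ + -0.4132·sin θ = -0.3706
  γ=atan2(-0.4132,0.2081)=-1.1043;  ψ=arccos(-0.8012)=2.5001;  θ3=γ+ψ≈1.3957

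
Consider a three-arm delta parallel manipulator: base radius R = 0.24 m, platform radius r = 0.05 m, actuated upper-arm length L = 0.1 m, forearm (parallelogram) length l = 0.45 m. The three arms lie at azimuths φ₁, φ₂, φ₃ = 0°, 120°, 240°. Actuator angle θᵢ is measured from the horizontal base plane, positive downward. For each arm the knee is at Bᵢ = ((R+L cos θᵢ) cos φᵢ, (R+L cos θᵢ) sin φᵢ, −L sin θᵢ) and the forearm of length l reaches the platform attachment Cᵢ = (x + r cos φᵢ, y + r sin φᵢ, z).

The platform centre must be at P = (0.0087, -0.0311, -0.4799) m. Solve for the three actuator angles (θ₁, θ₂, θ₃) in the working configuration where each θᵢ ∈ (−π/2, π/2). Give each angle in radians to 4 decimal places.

θ₁ = 1.1342, θ₂ = 1.3962, θ₃ = 1.0470

arm 1 (φ=0.0°): x'=0.0087, y'=-0.0311
  e−x'=0.1813;  (l²−L²−(e−x')²−y'²−z²)/2L = -0.3582
  √(A²+B²)=0.5130;  θ1 = -1.2096+2.3437 ≈ 1.1342
rotate P by −φ2: (-0.0313, 0.0080, -0.4799)
  A cos θ + B sin θ = C:  0.2213·cos θ + -0.4799·sin θ = -0.4342
  θ2 = atan2(B,A) + arccos(C/0.5285) = 1.3962
rotate P by −φ3: (0.0226, 0.0231, -0.4799)
  A=0.1674, B=-0.4799, C=(l²−L²−A²−y'²−z²)/(2L)=-0.3318
  θ3 = atan2(B,A) + arccos(C/0.5083) = 1.0470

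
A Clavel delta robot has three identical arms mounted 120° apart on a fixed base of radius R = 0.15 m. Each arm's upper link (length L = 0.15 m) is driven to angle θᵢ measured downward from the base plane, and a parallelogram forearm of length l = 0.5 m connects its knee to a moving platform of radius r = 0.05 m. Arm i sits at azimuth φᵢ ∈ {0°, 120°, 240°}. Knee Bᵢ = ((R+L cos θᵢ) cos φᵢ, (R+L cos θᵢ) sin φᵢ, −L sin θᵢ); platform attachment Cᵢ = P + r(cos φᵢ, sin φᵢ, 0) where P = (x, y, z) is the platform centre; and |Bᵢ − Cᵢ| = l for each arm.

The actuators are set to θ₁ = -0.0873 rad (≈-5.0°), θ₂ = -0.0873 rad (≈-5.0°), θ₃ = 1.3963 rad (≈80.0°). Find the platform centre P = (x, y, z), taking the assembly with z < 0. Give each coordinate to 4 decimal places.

(0.1528, 0.2647, -0.3999)

O1 = (0.2494·cos0.0°, 0.2494·sin0.0°, 0.0131) = (0.2494, 0.0000, 0.0131)
φ2=120.0°: virtual centre (-0.1247, 0.2160, 0.0131), radius l
arm 3 at φ=240.0°: ρ3 = 0.1260;  O3 = (-0.0630, -0.1092, -0.1477)
subtract pairs → two planes through P
plane₁₂: -0.7483x+0.4320y+0.0000z = 0.0000
det = 0.4333;  x = 0.0246+-0.3206z,  y = 0.0426+-0.5553z
into |P−O₁|² = l²: 1.4112z² + 0.0707z + -0.1975 = 0;  Δ = 1.1197;  z = -0.3999 or 0.3499 → z<0 root = -0.3999
x = 0.1528, y = 0.2647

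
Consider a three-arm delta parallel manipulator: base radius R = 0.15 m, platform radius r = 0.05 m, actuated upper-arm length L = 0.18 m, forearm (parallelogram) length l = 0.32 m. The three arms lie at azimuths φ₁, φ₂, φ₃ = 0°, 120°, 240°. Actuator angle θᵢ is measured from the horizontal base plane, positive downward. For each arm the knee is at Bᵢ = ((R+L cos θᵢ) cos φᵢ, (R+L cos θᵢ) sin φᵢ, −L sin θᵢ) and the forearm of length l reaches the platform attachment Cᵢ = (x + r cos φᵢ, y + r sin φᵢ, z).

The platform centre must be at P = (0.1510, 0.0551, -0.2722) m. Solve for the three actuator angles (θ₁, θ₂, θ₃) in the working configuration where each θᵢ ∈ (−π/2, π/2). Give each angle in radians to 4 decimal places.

arm 1 (φ=0.0°): x'=0.1510, y'=0.0551
  A=-0.0510, B=-0.2722, C=(l²−L²−A²−y'²−z²)/(2L)=-0.0270
  θ1 = atan2(B,A) + arccos(C/0.2769) = -0.0875
arm 2 (φ=120.0°): x'=-0.0278, y'=-0.1583
  A=0.1278, B=-0.2722, C=(l²−L²−A²−y'²−z²)/(2L)=-0.1264
  θ2 = atan2(B,A) + arccos(C/0.3007) = 0.8726
rotate P by −φ3: (-0.1232, 0.1032, -0.2722)
  A=0.2232, B=-0.2722, C=(l²−L²−A²−y'²−z²)/(2L)=-0.1794
  θ3 = atan2(B,A) + arccos(C/0.3520) = 1.2215

θ₁ = -0.0875, θ₂ = 0.8726, θ₃ = 1.2215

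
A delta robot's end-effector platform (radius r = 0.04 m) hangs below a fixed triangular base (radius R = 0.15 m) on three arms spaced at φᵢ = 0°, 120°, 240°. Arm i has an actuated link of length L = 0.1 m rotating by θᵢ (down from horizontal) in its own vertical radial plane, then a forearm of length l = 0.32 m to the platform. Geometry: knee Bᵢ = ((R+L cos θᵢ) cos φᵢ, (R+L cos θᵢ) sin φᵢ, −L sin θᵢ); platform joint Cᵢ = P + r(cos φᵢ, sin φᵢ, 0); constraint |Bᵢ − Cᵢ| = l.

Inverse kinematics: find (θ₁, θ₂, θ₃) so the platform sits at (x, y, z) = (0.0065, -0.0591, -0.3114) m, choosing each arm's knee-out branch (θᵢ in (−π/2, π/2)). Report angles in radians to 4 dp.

θ₁ = 0.6110, θ₂ = 0.9603, θ₃ = 0.3494

φ1=0.0° → target in arm frame (0.0065, -0.0591)
  A=0.1035, B=-0.3114, C=(l²−L²−A²−y'²−z²)/(2L)=-0.0939
  γ=atan2(-0.3114,0.1035)=-1.2499;  ψ=arccos(-0.2861)=1.8609;  θ1=γ+ψ≈0.6110
arm 2 (φ=120.0°): x'=-0.0544, y'=0.0239
  e−x'=0.1644;  (l²−L²−(e−x')²−y'²−z²)/2L = -0.1609
  θ2 = atan2(B,A) + arccos(C/0.3521) = 0.9603
arm 3 (φ=240.0°): x'=0.0479, y'=0.0352
  A cos θ + B sin θ = C:  0.0621·cos θ + -0.3114·sin θ = -0.0483
  θ3 = atan2(B,A) + arccos(C/0.3175) = 0.3494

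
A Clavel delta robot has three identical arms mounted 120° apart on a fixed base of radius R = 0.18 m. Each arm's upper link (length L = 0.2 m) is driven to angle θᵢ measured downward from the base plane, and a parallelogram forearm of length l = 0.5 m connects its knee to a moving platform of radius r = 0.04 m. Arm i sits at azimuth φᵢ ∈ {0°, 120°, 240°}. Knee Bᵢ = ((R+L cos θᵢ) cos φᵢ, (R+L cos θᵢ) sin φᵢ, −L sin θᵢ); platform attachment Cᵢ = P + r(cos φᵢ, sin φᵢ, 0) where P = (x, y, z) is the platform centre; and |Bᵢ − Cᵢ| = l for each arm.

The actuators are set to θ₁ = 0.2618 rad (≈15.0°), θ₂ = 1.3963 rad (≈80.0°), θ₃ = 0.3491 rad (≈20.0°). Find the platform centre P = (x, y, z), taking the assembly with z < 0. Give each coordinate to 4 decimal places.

φ1=0.0°: virtual centre (0.3332, 0.0000, -0.0518), radius l
arm 2 at φ=120.0°: ρ2 = 0.1747;  O2 = (-0.0874, 0.1513, -0.1970)
φ3=240.0°: virtual centre (-0.1640, -0.2840, -0.0684), radius l
subtract pairs → two planes through P
plane₁₂: -0.8411x+0.3026y+-0.2904z = -0.0444
Cramer: x(z) = 0.0329-0.2248z;  y(z) = -0.0551+0.3349z
quadratic in z: (1.1627)z²+(0.2016)z+(-0.1541)=0, √Δ=0.8703 → z ∈ {-0.4610, 0.2876}; z = -0.4610 (taking z<0)
x = 0.1366, y = -0.2094

(0.1366, -0.2094, -0.4610)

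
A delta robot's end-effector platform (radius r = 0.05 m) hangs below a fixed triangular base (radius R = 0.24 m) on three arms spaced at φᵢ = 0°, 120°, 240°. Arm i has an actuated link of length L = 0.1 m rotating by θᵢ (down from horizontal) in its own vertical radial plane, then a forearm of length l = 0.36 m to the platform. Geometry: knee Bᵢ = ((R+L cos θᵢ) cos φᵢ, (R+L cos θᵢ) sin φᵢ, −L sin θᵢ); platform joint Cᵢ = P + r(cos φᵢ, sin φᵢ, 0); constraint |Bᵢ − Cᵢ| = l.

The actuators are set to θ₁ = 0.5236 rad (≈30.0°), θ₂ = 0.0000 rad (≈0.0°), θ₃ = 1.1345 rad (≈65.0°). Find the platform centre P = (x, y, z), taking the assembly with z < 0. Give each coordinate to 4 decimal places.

(0.0090, 0.0803, -0.2770)

arm 1 at φ=0.0°: (R−r)+L cos θ1 = 0.2766;  O1 = (0.2766, 0.0000, -0.0500)
φ2=120.0°: virtual centre (-0.1450, 0.2511, 0.0000), radius l
arm 3 at φ=240.0°: (R−r)+L cos θ3 = 0.2323;  O3 = (-0.1161, -0.2011, -0.0906)
|O₂|²−|O₁|² = 0.0051;  |O₃|²−|O₁|² = -0.0169
plane₁₂: -0.8432x+0.5023y+0.1000z = 0.0051
Cramer: x(z) = 0.0087-0.0008z;  y(z) = 0.0248-0.2004z
quadratic in z: (1.0402)z²+(0.0905)z+(-0.0547)=0, √Δ=0.4857 → z ∈ {-0.2770, 0.1900}; z = -0.2770 (taking z<0)
x = 0.0090, y = 0.0803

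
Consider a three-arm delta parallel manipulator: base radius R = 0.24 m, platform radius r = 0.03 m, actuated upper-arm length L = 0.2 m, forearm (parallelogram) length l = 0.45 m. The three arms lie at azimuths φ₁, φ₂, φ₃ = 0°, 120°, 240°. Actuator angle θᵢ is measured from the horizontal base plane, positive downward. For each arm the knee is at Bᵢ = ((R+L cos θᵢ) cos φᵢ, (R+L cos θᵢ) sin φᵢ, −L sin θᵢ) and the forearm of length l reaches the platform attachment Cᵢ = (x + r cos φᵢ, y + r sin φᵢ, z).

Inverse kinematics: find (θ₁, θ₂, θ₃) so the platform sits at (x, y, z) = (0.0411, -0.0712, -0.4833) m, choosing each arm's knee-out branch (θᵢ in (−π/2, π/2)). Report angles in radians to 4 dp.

arm 1 (φ=0.0°): x'=0.0411, y'=-0.0712
  A cos θ + B sin θ = C:  0.1689·cos θ + -0.4833·sin θ = -0.2617
  θ1 = atan2(B,A) + arccos(C/0.5120) = 0.8727
arm 2 (φ=120.0°): x'=-0.0822, y'=0.0000
  e−x'=0.2922;  (l²−L²−(e−x')²−y'²−z²)/2L = -0.3912
  θ2 = atan2(B,A) + arccos(C/0.5648) = 1.3089
arm 3 (φ=240.0°): x'=0.0411, y'=0.0712
  A cos θ + B sin θ = C:  0.1689·cos θ + -0.4833·sin θ = -0.2617
  θ3 = atan2(B,A) + arccos(C/0.5120) = 0.8727

θ₁ = 0.8727, θ₂ = 1.3089, θ₃ = 0.8727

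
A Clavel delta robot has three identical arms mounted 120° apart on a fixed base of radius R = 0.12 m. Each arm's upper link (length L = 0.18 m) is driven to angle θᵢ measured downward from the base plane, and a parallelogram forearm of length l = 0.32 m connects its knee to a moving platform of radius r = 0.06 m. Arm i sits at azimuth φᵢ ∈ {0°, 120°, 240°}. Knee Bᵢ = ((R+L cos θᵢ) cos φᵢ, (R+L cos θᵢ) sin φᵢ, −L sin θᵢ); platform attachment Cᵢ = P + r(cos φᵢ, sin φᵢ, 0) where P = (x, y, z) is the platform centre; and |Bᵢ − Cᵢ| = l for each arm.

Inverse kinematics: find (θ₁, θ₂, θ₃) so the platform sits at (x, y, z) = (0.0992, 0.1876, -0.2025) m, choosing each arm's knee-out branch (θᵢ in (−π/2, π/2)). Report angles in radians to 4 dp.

θ₁ = -0.0868, θ₂ = -0.1744, θ₃ = 1.3092

φ1=0.0° → target in arm frame (0.0992, 0.1876)
  e−x'=-0.0392;  (l²−L²−(e−x')²−y'²−z²)/2L = -0.0215
  θ1 = atan2(B,A) + arccos(C/0.2063) = -0.0868
rotate P by −φ2: (0.1129, -0.1797, -0.2025)
  e−x'=-0.0529;  (l²−L²−(e−x')²−y'²−z²)/2L = -0.0169
  √(A²+B²)=0.2093;  θ2 = -1.8262+1.6518 ≈ -0.1744
rotate P by −φ3: (-0.2121, -0.0079, -0.2025)
  A=0.2721, B=-0.2025, C=(l²−L²−A²−y'²−z²)/(2L)=-0.1252
  θ3 = atan2(B,A) + arccos(C/0.3392) = 1.3092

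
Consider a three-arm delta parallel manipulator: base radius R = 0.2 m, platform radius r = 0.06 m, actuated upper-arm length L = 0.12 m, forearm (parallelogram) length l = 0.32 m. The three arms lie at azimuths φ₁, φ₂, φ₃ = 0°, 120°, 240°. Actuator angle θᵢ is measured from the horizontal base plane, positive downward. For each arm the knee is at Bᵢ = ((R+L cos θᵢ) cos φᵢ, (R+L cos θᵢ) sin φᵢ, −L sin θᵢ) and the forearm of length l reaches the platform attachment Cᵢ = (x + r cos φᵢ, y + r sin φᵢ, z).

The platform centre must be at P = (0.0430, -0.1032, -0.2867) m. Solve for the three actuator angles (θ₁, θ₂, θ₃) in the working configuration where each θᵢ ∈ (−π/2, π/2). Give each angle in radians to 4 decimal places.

rotate P by −φ1: (0.0430, -0.1032, -0.2867)
  A=0.0970, B=-0.2867, C=(l²−L²−A²−y'²−z²)/(2L)=-0.0594
  √(A²+B²)=0.3027;  θ1 = -1.2446+1.7683 ≈ 0.5238
φ2=120.0° → target in arm frame (-0.1109, 0.0144)
  A=0.2509, B=-0.2867, C=(l²−L²−A²−y'²−z²)/(2L)=-0.2389
  √(A²+B²)=0.3810;  θ2 = -0.8519+2.2487 ≈ 1.3967
arm 3 (φ=240.0°): x'=0.0679, y'=0.0888
  A=0.0721, B=-0.2867, C=(l²−L²−A²−y'²−z²)/(2L)=-0.0304
  √(A²+B²)=0.2956;  θ3 = -1.3243+1.6737 ≈ 0.3494

θ₁ = 0.5238, θ₂ = 1.3967, θ₃ = 0.3494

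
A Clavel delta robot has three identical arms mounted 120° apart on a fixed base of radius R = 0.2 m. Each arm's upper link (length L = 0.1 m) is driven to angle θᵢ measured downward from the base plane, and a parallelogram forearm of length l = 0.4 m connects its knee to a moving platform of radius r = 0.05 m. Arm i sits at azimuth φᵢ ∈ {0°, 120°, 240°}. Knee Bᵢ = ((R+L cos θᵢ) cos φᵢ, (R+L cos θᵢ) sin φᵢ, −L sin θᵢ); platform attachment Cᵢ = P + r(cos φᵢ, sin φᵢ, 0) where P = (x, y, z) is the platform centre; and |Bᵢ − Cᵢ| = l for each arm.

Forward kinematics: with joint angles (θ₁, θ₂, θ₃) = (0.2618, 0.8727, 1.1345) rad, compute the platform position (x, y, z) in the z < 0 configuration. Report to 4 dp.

(0.0841, 0.0276, -0.3904)

arm 1 at φ=0.0°: ρ1 = 0.2466;  O1 = (0.2466, 0.0000, -0.0259)
O2 = (0.2143·cos120.0°, 0.2143·sin120.0°, -0.0766) = (-0.1071, 0.1856, -0.0766)
φ3=240.0°: virtual centre (-0.0961, -0.1665, -0.0906), radius l
eliminate P² terms by subtracting sphere 1 from 2 and 3
plane₁₂: -0.7075x+0.3711y+-0.1014z = -0.0097
det = 0.4900;  x = 0.0189+-0.1670z,  y = 0.0100+-0.0451z
sphere 1 gives Az²+Bz+C=0 with A=1.0299, B=0.1269, C=-0.1074;  B²−4AC=0.4586;  roots -0.3904, 0.2671;  negative root z = -0.3904
x = 0.0841, y = 0.0276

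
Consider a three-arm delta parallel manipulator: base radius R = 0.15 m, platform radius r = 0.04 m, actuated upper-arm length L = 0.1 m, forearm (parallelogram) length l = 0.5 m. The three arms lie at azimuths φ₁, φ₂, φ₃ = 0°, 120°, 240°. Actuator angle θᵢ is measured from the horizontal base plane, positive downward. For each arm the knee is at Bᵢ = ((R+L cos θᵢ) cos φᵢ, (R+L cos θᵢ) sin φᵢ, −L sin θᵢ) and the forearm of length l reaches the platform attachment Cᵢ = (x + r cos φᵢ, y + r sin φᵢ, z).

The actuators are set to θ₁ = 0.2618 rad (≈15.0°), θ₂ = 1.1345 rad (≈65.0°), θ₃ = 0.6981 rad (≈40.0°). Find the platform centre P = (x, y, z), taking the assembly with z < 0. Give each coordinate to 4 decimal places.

(0.1079, -0.0651, -0.5117)

φ1=0.0°: virtual centre (0.2066, 0.0000, -0.0259), radius l
arm 2 at φ=120.0°: (R−r)+L cos θ2 = 0.1523;  centre 2 = (-0.0761, 0.1319, -0.0906)
arm 3 at φ=240.0°: (R−r)+L cos θ3 = 0.1866;  centre 3 = (-0.0933, -0.1616, -0.0643)
subtract pairs → two planes through P
linear system: -0.5654x+0.2637y = -0.0120−-0.1295z; -0.5998x+-0.3232y = -0.0044−-0.0768z
det = 0.3409;  x = 0.0147+-0.1822z,  y = -0.0137+0.1005z
into |P−centre ₁|² = l²: 1.0433z² + 0.1189z + -0.2123 = 0;  Δ = 0.9002;  z = -0.5117 or 0.3977 → z<0 root = -0.5117
x = 0.1079, y = -0.0651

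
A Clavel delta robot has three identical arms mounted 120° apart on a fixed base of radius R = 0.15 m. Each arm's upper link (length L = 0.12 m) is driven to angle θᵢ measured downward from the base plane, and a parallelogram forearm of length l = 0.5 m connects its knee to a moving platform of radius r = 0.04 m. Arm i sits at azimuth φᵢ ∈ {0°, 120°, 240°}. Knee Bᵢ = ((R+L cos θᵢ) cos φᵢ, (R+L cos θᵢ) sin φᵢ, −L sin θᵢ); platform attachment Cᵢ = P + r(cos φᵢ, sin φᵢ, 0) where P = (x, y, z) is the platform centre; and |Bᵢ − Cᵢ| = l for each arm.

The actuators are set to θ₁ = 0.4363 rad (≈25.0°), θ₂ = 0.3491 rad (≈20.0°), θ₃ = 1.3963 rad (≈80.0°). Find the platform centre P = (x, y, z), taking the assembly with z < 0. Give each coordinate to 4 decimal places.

(0.0844, 0.1718, -0.5006)

S1 = (0.2188·cos0.0°, 0.2188·sin0.0°, -0.0507) = (0.2188, 0.0000, -0.0507)
φ2=120.0°: virtual centre (-0.1114, 0.1929, -0.0410), radius l
φ3=240.0°: virtual centre (-0.0654, -0.1133, -0.1182), radius l
eliminate P² terms by subtracting sphere 1 from 2 and 3
plane₁₂: -0.6603x+0.3858y+0.0193z = 0.0009
Cramer: x(z) = 0.0197-0.1292z;  y(z) = 0.0360-0.2713z
sphere 1 gives Az²+Bz+C=0 with A=1.0903, B=0.1334, C=-0.2065;  B²−4AC=0.9184;  roots -0.5006, 0.3783;  negative root z = -0.5006
x = 0.0844, y = 0.1718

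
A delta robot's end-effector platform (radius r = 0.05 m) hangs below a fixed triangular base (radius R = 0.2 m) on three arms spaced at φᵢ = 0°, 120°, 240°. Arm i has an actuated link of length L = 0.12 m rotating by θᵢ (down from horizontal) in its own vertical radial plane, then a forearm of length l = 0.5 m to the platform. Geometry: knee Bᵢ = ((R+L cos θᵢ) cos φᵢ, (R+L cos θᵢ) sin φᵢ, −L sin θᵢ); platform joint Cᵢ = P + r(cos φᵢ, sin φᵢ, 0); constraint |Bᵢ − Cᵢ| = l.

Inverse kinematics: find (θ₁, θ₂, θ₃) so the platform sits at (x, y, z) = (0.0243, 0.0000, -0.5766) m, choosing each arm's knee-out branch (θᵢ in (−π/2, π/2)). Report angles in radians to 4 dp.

θ₁ = 1.1345, θ₂ = 1.3091, θ₃ = 1.3091

rotate P by −φ1: (0.0243, 0.0000, -0.5766)
  A=0.1257, B=-0.5766, C=(l²−L²−A²−y'²−z²)/(2L)=-0.4695
  √(A²+B²)=0.5901;  θ1 = -1.3562+2.4906 ≈ 1.1345
φ2=120.0° → target in arm frame (-0.0121, -0.0210)
  A cos θ + B sin θ = C:  0.1622·cos θ + -0.5766·sin θ = -0.5150
  √(A²+B²)=0.5990;  θ2 = -1.2967+2.6057 ≈ 1.3091
rotate P by −φ3: (-0.0122, 0.0210, -0.5766)
  A cos θ + B sin θ = C:  0.1622·cos θ + -0.5766·sin θ = -0.5150
  √(A²+B²)=0.5990;  θ3 = -1.2967+2.6057 ≈ 1.3091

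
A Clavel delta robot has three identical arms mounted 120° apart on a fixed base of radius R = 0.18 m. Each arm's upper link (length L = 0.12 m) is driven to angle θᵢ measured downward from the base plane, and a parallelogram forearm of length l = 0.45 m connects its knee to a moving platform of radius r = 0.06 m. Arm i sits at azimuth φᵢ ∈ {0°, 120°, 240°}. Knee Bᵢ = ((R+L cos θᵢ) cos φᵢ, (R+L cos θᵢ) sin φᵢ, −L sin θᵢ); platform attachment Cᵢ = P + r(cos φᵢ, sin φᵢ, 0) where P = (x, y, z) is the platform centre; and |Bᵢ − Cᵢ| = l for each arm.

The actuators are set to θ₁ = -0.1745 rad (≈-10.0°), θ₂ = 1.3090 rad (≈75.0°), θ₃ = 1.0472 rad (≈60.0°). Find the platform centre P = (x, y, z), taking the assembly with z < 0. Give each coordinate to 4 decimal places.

(0.2023, -0.0401, -0.4259)

arm 1 at φ=0.0°: (R−r)+L cos θ1 = 0.2382;  centre 1 = (0.2382, 0.0000, 0.0208)
centre 2 = (0.1511·cos120.0°, 0.1511·sin120.0°, -0.1159) = (-0.0755, 0.1308, -0.1159)
arm 3 at φ=240.0°: (R−r)+L cos θ3 = 0.1800;  centre 3 = (-0.0900, -0.1559, -0.1039)
|centre ₂|²−|centre ₁|² = -0.0209;  |centre ₃|²−|centre ₁|² = -0.0140
[-0.6274 0.2616 -0.2735]·P = -0.0209;  [-0.6564 -0.3118 -0.2495]·P = -0.0140
Cramer: x(z) = 0.0277-0.4098z;  y(z) = -0.0135+0.0625z
sphere 1 gives Az²+Bz+C=0 with A=1.1719, B=0.1292, C=-0.1576;  B²−4AC=0.7553;  roots -0.4259, 0.3157;  negative root z = -0.4259
x = 0.2023, y = -0.0401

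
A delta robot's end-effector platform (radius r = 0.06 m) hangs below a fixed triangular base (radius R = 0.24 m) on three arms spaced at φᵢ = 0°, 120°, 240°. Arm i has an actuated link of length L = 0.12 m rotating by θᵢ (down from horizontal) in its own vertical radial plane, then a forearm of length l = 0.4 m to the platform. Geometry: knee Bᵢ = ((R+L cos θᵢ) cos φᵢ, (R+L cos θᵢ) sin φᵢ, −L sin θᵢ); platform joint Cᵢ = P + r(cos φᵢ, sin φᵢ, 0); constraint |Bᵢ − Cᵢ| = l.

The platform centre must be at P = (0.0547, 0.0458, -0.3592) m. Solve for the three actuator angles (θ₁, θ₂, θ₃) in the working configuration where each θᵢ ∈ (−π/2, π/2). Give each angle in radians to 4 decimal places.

φ1=0.0° → target in arm frame (0.0547, 0.0458)
  e−x'=0.1253;  (l²−L²−(e−x')²−y'²−z²)/2L = -0.0051
  γ=atan2(-0.3592,0.1253)=-1.2352;  ψ=arccos(-0.0134)=1.5842;  θ1=γ+ψ≈0.3490
arm 2 (φ=120.0°): x'=0.0123, y'=-0.0703
  A=0.1677, B=-0.3592, C=(l²−L²−A²−y'²−z²)/(2L)=-0.0687
  γ=atan2(-0.3592,0.1677)=-1.1340;  ψ=arccos(-0.1732)=1.7449;  θ2=γ+ψ≈0.6109
rotate P by −φ3: (-0.0670, 0.0245, -0.3592)
  e−x'=0.2470;  (l²−L²−(e−x')²−y'²−z²)/2L = -0.1877
  θ3 = atan2(B,A) + arccos(C/0.4359) = 1.0474

θ₁ = 0.3490, θ₂ = 0.6109, θ₃ = 1.0474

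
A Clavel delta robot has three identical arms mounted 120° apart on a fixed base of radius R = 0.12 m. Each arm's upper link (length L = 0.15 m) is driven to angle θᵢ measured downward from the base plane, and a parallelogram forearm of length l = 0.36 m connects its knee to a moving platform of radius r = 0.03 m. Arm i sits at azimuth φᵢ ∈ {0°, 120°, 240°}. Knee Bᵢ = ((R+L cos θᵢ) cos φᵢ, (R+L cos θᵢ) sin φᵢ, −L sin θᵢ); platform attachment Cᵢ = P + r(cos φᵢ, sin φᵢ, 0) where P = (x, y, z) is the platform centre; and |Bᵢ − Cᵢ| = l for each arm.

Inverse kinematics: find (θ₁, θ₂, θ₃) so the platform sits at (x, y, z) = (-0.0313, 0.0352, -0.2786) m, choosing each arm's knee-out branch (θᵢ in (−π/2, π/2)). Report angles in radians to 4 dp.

θ₁ = 0.2617, θ₂ = -0.1745, θ₃ = 0.1741

arm 1 (φ=0.0°): x'=-0.0313, y'=0.0352
  A=0.1213, B=-0.2786, C=(l²−L²−A²−y'²−z²)/(2L)=0.0451
  √(A²+B²)=0.3039;  θ1 = -1.1602+1.4218 ≈ 0.2617
rotate P by −φ2: (0.0461, 0.0095, -0.2786)
  e−x'=0.0439;  (l²−L²−(e−x')²−y'²−z²)/2L = 0.0916
  γ=atan2(-0.2786,0.0439)=-1.4146;  ψ=arccos(0.3246)=1.2402;  θ2=γ+ψ≈-0.1745
φ3=240.0° → target in arm frame (-0.0148, -0.0447)
  e−x'=0.1048;  (l²−L²−(e−x')²−y'²−z²)/2L = 0.0550
  √(A²+B²)=0.2977;  θ3 = -1.2109+1.3850 ≈ 0.1741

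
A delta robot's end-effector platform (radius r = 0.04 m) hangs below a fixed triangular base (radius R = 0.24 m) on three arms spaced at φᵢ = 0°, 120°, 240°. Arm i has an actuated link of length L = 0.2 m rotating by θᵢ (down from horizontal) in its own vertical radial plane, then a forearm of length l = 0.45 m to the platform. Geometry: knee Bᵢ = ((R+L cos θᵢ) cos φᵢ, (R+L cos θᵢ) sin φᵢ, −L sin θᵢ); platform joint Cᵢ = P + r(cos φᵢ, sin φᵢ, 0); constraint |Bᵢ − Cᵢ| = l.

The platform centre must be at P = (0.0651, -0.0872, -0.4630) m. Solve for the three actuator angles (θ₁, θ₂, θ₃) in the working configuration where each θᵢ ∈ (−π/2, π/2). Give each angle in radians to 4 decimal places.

θ₁ = 0.6979, θ₂ = 1.3086, θ₃ = 0.7853

φ1=0.0° → target in arm frame (0.0651, -0.0872)
  A cos θ + B sin θ = C:  0.1349·cos θ + -0.4630·sin θ = -0.1942
  γ=atan2(-0.4630,0.1349)=-1.2873;  ψ=arccos(-0.4026)=1.9852;  θ1=γ+ψ≈0.6979
arm 2 (φ=120.0°): x'=-0.1081, y'=-0.0128
  A=0.3081, B=-0.4630, C=(l²−L²−A²−y'²−z²)/(2L)=-0.3673
  γ=atan2(-0.4630,0.3081)=-0.9837;  ψ=arccos(-0.6605)=2.2923;  θ2=γ+ψ≈1.3086
arm 3 (φ=240.0°): x'=0.0430, y'=0.1000
  A cos θ + B sin θ = C:  0.1570·cos θ + -0.4630·sin θ = -0.2163
  √(A²+B²)=0.4889;  θ3 = -1.2438+2.0291 ≈ 0.7853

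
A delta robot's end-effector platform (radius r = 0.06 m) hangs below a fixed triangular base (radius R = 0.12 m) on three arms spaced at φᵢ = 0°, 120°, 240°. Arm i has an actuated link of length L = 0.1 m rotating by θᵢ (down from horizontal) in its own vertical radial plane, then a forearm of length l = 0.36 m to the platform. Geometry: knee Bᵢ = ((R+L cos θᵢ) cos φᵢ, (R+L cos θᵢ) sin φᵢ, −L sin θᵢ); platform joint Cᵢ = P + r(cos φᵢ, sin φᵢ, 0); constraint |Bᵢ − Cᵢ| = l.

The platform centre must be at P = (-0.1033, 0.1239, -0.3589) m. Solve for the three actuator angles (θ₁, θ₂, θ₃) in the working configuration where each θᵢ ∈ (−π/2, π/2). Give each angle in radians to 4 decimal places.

θ₁ = 1.1341, θ₂ = -0.0005, θ₃ = 0.9596

φ1=0.0° → target in arm frame (-0.1033, 0.1239)
  A cos θ + B sin θ = C:  0.1633·cos θ + -0.3589·sin θ = -0.2561
  θ1 = atan2(B,A) + arccos(C/0.3943) = 1.1341
arm 2 (φ=120.0°): x'=0.1590, y'=0.0275
  e−x'=-0.0990;  (l²−L²−(e−x')²−y'²−z²)/2L = -0.0988
  θ2 = atan2(B,A) + arccos(C/0.3723) = -0.0005
φ3=240.0° → target in arm frame (-0.0557, -0.1514)
  e−x'=0.1157;  (l²−L²−(e−x')²−y'²−z²)/2L = -0.2275
  γ=atan2(-0.3589,0.1157)=-1.2591;  ψ=arccos(-0.6035)=2.2186;  θ3=γ+ψ≈0.9596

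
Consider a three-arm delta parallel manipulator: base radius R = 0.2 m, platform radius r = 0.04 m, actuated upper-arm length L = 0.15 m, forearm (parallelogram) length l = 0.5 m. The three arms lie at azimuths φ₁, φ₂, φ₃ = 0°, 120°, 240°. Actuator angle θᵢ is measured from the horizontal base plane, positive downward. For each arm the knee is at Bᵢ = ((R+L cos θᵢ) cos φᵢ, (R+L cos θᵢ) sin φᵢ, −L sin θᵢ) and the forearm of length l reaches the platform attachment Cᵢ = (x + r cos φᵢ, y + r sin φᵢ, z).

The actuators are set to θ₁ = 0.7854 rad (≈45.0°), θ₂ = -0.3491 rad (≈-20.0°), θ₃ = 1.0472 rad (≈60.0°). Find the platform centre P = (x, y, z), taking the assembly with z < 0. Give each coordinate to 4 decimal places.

(-0.0599, 0.1883, -0.4351)

centre 1 = (0.2661·cos0.0°, 0.2661·sin0.0°, -0.1061) = (0.2661, 0.0000, -0.1061)
arm 2 at φ=120.0°: (R−r)+L cos θ2 = 0.3010;  centre 2 = (-0.1505, 0.2606, 0.0513)
φ3=240.0°: virtual centre (-0.1175, -0.2035, -0.1299), radius l
subtract pairs → two planes through P
plane₁₂: -0.8331x+0.5213y+0.3147z = 0.0112
Cramer: x(z) = 0.0009+0.1397z;  y(z) = 0.0228-0.3805z
quadratic in z: (1.1643)z²+(0.1207)z+(-0.1679)=0, √Δ=0.8925 → z ∈ {-0.4351, 0.3314}; z = -0.4351 (taking z<0)
x = -0.0599, y = 0.1883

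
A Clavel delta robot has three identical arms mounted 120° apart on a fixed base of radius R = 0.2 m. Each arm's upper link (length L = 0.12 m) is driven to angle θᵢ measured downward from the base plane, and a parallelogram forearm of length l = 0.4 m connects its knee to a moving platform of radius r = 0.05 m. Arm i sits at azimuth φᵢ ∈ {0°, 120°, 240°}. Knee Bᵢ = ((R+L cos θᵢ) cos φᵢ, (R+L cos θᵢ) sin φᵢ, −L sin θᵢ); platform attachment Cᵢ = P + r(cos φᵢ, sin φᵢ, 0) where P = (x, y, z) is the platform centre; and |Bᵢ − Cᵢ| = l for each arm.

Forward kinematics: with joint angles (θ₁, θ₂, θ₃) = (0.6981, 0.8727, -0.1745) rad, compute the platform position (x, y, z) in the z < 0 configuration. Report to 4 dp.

S1 = (0.2419·cos0.0°, 0.2419·sin0.0°, -0.0771) = (0.2419, 0.0000, -0.0771)
φ2=120.0°: virtual centre (-0.1136, 0.1967, -0.0919), radius l
arm 3 at φ=240.0°: ρ3 = 0.2682;  S3 = (-0.1341, -0.2322, 0.0208)
eliminate P² terms by subtracting sphere 1 from 2 and 3
linear system: -0.7110x+0.3934y = -0.0044−-0.0296z; -0.7520x+-0.4645y = 0.0079−0.1959z
det = 0.6261;  x = -0.0017+0.1012z,  y = -0.0143+0.2580z
quadratic in z: (1.0768)z²+(0.0976)z+(-0.0945)=0, √Δ=0.6455 → z ∈ {-0.3450, 0.2544}; z = -0.3450 (taking z<0)
x = -0.0366, y = -0.1033

(-0.0366, -0.1033, -0.3450)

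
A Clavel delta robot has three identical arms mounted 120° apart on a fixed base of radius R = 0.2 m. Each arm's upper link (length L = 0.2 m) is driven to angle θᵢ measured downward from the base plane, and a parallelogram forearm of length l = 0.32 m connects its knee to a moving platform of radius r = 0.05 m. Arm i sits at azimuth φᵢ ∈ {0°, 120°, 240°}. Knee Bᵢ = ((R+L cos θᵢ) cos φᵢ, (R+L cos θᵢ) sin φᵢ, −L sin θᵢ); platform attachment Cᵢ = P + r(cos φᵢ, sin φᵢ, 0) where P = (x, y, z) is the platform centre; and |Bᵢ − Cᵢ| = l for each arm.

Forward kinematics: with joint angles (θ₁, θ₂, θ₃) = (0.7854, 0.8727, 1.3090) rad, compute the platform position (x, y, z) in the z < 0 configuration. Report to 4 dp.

φ1=0.0°: virtual centre (0.2914, 0.0000, -0.1414), radius l
centre 2 = (0.2786·cos120.0°, 0.2786·sin120.0°, -0.1532) = (-0.1393, 0.2412, -0.1532)
centre 3 = (0.2018·cos240.0°, 0.2018·sin240.0°, -0.1932) = (-0.1009, -0.1747, -0.1932)
subtract pairs → two planes through P
[-0.8614 0.4825 -0.0236]·P = -0.0039;  [-0.7846 -0.3495 -0.1035]·P = -0.0269
det = 0.6796;  x = 0.0211+-0.0856z,  y = 0.0296+-0.1040z
quadratic in z: (1.0181)z²+(0.3230)z+(-0.0084)=0, √Δ=0.3724 → z ∈ {-0.3415, 0.0243}; z = -0.3415 (taking z<0)
x = 0.0503, y = 0.0652

(0.0503, 0.0652, -0.3415)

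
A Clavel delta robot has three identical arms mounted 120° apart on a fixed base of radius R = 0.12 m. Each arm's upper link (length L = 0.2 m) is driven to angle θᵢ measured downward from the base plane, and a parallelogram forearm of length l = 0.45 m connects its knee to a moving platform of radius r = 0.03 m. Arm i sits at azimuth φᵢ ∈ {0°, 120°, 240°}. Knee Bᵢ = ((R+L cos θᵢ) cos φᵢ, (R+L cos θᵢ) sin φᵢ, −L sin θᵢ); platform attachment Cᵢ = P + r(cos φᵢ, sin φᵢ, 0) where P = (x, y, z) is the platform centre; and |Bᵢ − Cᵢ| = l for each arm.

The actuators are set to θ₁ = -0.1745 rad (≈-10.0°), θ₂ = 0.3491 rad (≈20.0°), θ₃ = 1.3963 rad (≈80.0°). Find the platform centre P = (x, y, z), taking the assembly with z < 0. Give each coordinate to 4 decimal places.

(0.2090, 0.2154, -0.3526)

centre 1 = (0.2870·cos0.0°, 0.2870·sin0.0°, 0.0347) = (0.2870, 0.0000, 0.0347)
arm 2 at φ=120.0°: e+L cos θ2 = 0.2779;  centre 2 = (-0.1390, 0.2407, -0.0684)
centre 3 = (0.1247·cos240.0°, 0.1247·sin240.0°, -0.1970) = (-0.0624, -0.1080, -0.1970)
subtract pairs → two planes through P
[-0.8519 0.4814 -0.2063]·P = -0.0016;  [-0.6986 -0.2160 -0.4634]·P = -0.0292
Cramer: x(z) = 0.0277-0.5143z;  y(z) = 0.0456-0.4816z
quadratic in z: (1.4965)z²+(0.1533)z+(-0.1320)=0, √Δ=0.9020 → z ∈ {-0.3526, 0.2502}; z = -0.3526 (taking z<0)
x = 0.2090, y = 0.2154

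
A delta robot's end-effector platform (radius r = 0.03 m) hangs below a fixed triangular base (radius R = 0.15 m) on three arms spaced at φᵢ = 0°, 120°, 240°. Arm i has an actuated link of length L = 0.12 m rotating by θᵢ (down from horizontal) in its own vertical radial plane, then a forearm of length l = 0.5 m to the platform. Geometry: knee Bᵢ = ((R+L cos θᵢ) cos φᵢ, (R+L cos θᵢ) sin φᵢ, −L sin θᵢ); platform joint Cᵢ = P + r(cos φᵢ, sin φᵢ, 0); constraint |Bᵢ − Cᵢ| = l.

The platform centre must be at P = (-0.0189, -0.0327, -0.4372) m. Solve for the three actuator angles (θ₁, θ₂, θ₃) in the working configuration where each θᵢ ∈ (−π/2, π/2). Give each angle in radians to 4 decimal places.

θ₁ = 0.0870, θ₂ = 0.0869, θ₃ = -0.1749

rotate P by −φ1: (-0.0189, -0.0327, -0.4372)
  e−x'=0.1389;  (l²−L²−(e−x')²−y'²−z²)/2L = 0.1004
  √(A²+B²)=0.4587;  θ1 = -1.2632+1.3502 ≈ 0.0870
arm 2 (φ=120.0°): x'=-0.0189, y'=0.0327
  e−x'=0.1389;  (l²−L²−(e−x')²−y'²−z²)/2L = 0.1004
  θ2 = atan2(B,A) + arccos(C/0.4587) = 0.0869
arm 3 (φ=240.0°): x'=0.0378, y'=0.0000
  A=0.0822, B=-0.4372, C=(l²−L²−A²−y'²−z²)/(2L)=0.1571
  θ3 = atan2(B,A) + arccos(C/0.4449) = -0.1749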